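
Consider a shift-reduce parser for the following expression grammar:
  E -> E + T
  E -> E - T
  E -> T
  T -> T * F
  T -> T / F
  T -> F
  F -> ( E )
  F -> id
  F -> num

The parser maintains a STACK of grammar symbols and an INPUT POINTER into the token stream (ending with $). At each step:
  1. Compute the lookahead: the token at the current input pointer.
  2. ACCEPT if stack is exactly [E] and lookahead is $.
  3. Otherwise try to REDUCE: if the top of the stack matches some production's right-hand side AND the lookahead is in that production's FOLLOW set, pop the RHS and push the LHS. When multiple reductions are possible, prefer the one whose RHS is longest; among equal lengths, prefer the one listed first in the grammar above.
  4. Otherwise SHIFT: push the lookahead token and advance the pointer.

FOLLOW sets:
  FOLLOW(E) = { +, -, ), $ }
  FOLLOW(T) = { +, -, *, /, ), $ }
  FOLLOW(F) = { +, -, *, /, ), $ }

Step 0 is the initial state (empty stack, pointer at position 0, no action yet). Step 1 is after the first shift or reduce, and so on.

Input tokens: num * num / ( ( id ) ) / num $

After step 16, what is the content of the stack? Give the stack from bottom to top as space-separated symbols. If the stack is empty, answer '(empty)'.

Step 1: shift num. Stack=[num] ptr=1 lookahead=* remaining=[* num / ( ( id ) ) / num $]
Step 2: reduce F->num. Stack=[F] ptr=1 lookahead=* remaining=[* num / ( ( id ) ) / num $]
Step 3: reduce T->F. Stack=[T] ptr=1 lookahead=* remaining=[* num / ( ( id ) ) / num $]
Step 4: shift *. Stack=[T *] ptr=2 lookahead=num remaining=[num / ( ( id ) ) / num $]
Step 5: shift num. Stack=[T * num] ptr=3 lookahead=/ remaining=[/ ( ( id ) ) / num $]
Step 6: reduce F->num. Stack=[T * F] ptr=3 lookahead=/ remaining=[/ ( ( id ) ) / num $]
Step 7: reduce T->T * F. Stack=[T] ptr=3 lookahead=/ remaining=[/ ( ( id ) ) / num $]
Step 8: shift /. Stack=[T /] ptr=4 lookahead=( remaining=[( ( id ) ) / num $]
Step 9: shift (. Stack=[T / (] ptr=5 lookahead=( remaining=[( id ) ) / num $]
Step 10: shift (. Stack=[T / ( (] ptr=6 lookahead=id remaining=[id ) ) / num $]
Step 11: shift id. Stack=[T / ( ( id] ptr=7 lookahead=) remaining=[) ) / num $]
Step 12: reduce F->id. Stack=[T / ( ( F] ptr=7 lookahead=) remaining=[) ) / num $]
Step 13: reduce T->F. Stack=[T / ( ( T] ptr=7 lookahead=) remaining=[) ) / num $]
Step 14: reduce E->T. Stack=[T / ( ( E] ptr=7 lookahead=) remaining=[) ) / num $]
Step 15: shift ). Stack=[T / ( ( E )] ptr=8 lookahead=) remaining=[) / num $]
Step 16: reduce F->( E ). Stack=[T / ( F] ptr=8 lookahead=) remaining=[) / num $]

Answer: T / ( F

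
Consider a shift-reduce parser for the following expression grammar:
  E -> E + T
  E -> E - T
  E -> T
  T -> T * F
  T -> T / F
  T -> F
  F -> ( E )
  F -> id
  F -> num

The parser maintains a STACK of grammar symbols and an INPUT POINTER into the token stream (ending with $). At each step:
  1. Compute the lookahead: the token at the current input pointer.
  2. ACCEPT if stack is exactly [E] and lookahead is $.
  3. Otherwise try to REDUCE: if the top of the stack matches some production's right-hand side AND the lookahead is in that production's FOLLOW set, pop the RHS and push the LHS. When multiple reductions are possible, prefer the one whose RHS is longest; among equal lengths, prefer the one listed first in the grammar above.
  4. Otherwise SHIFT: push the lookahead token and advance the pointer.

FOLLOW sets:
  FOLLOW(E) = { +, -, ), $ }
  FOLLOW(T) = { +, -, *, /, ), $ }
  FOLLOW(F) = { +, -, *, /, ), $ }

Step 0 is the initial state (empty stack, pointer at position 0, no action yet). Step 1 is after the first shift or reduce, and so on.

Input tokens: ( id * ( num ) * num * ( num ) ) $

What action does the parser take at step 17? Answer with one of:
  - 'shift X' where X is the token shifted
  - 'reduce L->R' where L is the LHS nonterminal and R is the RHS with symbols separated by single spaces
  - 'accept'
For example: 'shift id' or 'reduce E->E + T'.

Answer: reduce T->T * F

Derivation:
Step 1: shift (. Stack=[(] ptr=1 lookahead=id remaining=[id * ( num ) * num * ( num ) ) $]
Step 2: shift id. Stack=[( id] ptr=2 lookahead=* remaining=[* ( num ) * num * ( num ) ) $]
Step 3: reduce F->id. Stack=[( F] ptr=2 lookahead=* remaining=[* ( num ) * num * ( num ) ) $]
Step 4: reduce T->F. Stack=[( T] ptr=2 lookahead=* remaining=[* ( num ) * num * ( num ) ) $]
Step 5: shift *. Stack=[( T *] ptr=3 lookahead=( remaining=[( num ) * num * ( num ) ) $]
Step 6: shift (. Stack=[( T * (] ptr=4 lookahead=num remaining=[num ) * num * ( num ) ) $]
Step 7: shift num. Stack=[( T * ( num] ptr=5 lookahead=) remaining=[) * num * ( num ) ) $]
Step 8: reduce F->num. Stack=[( T * ( F] ptr=5 lookahead=) remaining=[) * num * ( num ) ) $]
Step 9: reduce T->F. Stack=[( T * ( T] ptr=5 lookahead=) remaining=[) * num * ( num ) ) $]
Step 10: reduce E->T. Stack=[( T * ( E] ptr=5 lookahead=) remaining=[) * num * ( num ) ) $]
Step 11: shift ). Stack=[( T * ( E )] ptr=6 lookahead=* remaining=[* num * ( num ) ) $]
Step 12: reduce F->( E ). Stack=[( T * F] ptr=6 lookahead=* remaining=[* num * ( num ) ) $]
Step 13: reduce T->T * F. Stack=[( T] ptr=6 lookahead=* remaining=[* num * ( num ) ) $]
Step 14: shift *. Stack=[( T *] ptr=7 lookahead=num remaining=[num * ( num ) ) $]
Step 15: shift num. Stack=[( T * num] ptr=8 lookahead=* remaining=[* ( num ) ) $]
Step 16: reduce F->num. Stack=[( T * F] ptr=8 lookahead=* remaining=[* ( num ) ) $]
Step 17: reduce T->T * F. Stack=[( T] ptr=8 lookahead=* remaining=[* ( num ) ) $]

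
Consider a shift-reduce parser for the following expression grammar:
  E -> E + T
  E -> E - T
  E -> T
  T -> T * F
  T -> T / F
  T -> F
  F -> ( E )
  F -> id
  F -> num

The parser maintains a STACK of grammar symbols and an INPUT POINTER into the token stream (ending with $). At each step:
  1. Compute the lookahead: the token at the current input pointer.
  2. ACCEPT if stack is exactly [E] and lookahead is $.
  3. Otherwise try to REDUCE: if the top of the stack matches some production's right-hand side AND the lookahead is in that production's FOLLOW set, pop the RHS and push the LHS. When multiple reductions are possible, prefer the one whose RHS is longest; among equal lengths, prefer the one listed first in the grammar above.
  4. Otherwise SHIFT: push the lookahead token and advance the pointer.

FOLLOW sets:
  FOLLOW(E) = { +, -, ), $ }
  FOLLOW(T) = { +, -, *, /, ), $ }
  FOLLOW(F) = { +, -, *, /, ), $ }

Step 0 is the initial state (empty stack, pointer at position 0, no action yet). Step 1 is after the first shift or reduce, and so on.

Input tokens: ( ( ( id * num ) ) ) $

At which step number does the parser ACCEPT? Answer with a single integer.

Step 1: shift (. Stack=[(] ptr=1 lookahead=( remaining=[( ( id * num ) ) ) $]
Step 2: shift (. Stack=[( (] ptr=2 lookahead=( remaining=[( id * num ) ) ) $]
Step 3: shift (. Stack=[( ( (] ptr=3 lookahead=id remaining=[id * num ) ) ) $]
Step 4: shift id. Stack=[( ( ( id] ptr=4 lookahead=* remaining=[* num ) ) ) $]
Step 5: reduce F->id. Stack=[( ( ( F] ptr=4 lookahead=* remaining=[* num ) ) ) $]
Step 6: reduce T->F. Stack=[( ( ( T] ptr=4 lookahead=* remaining=[* num ) ) ) $]
Step 7: shift *. Stack=[( ( ( T *] ptr=5 lookahead=num remaining=[num ) ) ) $]
Step 8: shift num. Stack=[( ( ( T * num] ptr=6 lookahead=) remaining=[) ) ) $]
Step 9: reduce F->num. Stack=[( ( ( T * F] ptr=6 lookahead=) remaining=[) ) ) $]
Step 10: reduce T->T * F. Stack=[( ( ( T] ptr=6 lookahead=) remaining=[) ) ) $]
Step 11: reduce E->T. Stack=[( ( ( E] ptr=6 lookahead=) remaining=[) ) ) $]
Step 12: shift ). Stack=[( ( ( E )] ptr=7 lookahead=) remaining=[) ) $]
Step 13: reduce F->( E ). Stack=[( ( F] ptr=7 lookahead=) remaining=[) ) $]
Step 14: reduce T->F. Stack=[( ( T] ptr=7 lookahead=) remaining=[) ) $]
Step 15: reduce E->T. Stack=[( ( E] ptr=7 lookahead=) remaining=[) ) $]
Step 16: shift ). Stack=[( ( E )] ptr=8 lookahead=) remaining=[) $]
Step 17: reduce F->( E ). Stack=[( F] ptr=8 lookahead=) remaining=[) $]
Step 18: reduce T->F. Stack=[( T] ptr=8 lookahead=) remaining=[) $]
Step 19: reduce E->T. Stack=[( E] ptr=8 lookahead=) remaining=[) $]
Step 20: shift ). Stack=[( E )] ptr=9 lookahead=$ remaining=[$]
Step 21: reduce F->( E ). Stack=[F] ptr=9 lookahead=$ remaining=[$]
Step 22: reduce T->F. Stack=[T] ptr=9 lookahead=$ remaining=[$]
Step 23: reduce E->T. Stack=[E] ptr=9 lookahead=$ remaining=[$]
Step 24: accept. Stack=[E] ptr=9 lookahead=$ remaining=[$]

Answer: 24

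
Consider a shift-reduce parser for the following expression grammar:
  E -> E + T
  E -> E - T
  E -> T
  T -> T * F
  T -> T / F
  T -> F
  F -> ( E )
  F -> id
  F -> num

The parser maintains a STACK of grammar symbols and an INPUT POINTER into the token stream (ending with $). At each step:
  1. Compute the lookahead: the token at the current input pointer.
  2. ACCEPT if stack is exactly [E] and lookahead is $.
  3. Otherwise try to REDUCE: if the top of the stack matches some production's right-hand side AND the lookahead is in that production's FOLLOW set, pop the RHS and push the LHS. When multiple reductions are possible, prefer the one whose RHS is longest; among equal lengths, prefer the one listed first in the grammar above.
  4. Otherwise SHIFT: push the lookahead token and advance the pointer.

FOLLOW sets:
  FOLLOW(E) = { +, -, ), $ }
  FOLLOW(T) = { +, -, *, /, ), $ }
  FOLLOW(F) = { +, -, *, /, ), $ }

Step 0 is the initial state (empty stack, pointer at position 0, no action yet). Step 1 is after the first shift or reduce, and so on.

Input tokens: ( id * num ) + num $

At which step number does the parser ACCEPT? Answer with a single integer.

Answer: 19

Derivation:
Step 1: shift (. Stack=[(] ptr=1 lookahead=id remaining=[id * num ) + num $]
Step 2: shift id. Stack=[( id] ptr=2 lookahead=* remaining=[* num ) + num $]
Step 3: reduce F->id. Stack=[( F] ptr=2 lookahead=* remaining=[* num ) + num $]
Step 4: reduce T->F. Stack=[( T] ptr=2 lookahead=* remaining=[* num ) + num $]
Step 5: shift *. Stack=[( T *] ptr=3 lookahead=num remaining=[num ) + num $]
Step 6: shift num. Stack=[( T * num] ptr=4 lookahead=) remaining=[) + num $]
Step 7: reduce F->num. Stack=[( T * F] ptr=4 lookahead=) remaining=[) + num $]
Step 8: reduce T->T * F. Stack=[( T] ptr=4 lookahead=) remaining=[) + num $]
Step 9: reduce E->T. Stack=[( E] ptr=4 lookahead=) remaining=[) + num $]
Step 10: shift ). Stack=[( E )] ptr=5 lookahead=+ remaining=[+ num $]
Step 11: reduce F->( E ). Stack=[F] ptr=5 lookahead=+ remaining=[+ num $]
Step 12: reduce T->F. Stack=[T] ptr=5 lookahead=+ remaining=[+ num $]
Step 13: reduce E->T. Stack=[E] ptr=5 lookahead=+ remaining=[+ num $]
Step 14: shift +. Stack=[E +] ptr=6 lookahead=num remaining=[num $]
Step 15: shift num. Stack=[E + num] ptr=7 lookahead=$ remaining=[$]
Step 16: reduce F->num. Stack=[E + F] ptr=7 lookahead=$ remaining=[$]
Step 17: reduce T->F. Stack=[E + T] ptr=7 lookahead=$ remaining=[$]
Step 18: reduce E->E + T. Stack=[E] ptr=7 lookahead=$ remaining=[$]
Step 19: accept. Stack=[E] ptr=7 lookahead=$ remaining=[$]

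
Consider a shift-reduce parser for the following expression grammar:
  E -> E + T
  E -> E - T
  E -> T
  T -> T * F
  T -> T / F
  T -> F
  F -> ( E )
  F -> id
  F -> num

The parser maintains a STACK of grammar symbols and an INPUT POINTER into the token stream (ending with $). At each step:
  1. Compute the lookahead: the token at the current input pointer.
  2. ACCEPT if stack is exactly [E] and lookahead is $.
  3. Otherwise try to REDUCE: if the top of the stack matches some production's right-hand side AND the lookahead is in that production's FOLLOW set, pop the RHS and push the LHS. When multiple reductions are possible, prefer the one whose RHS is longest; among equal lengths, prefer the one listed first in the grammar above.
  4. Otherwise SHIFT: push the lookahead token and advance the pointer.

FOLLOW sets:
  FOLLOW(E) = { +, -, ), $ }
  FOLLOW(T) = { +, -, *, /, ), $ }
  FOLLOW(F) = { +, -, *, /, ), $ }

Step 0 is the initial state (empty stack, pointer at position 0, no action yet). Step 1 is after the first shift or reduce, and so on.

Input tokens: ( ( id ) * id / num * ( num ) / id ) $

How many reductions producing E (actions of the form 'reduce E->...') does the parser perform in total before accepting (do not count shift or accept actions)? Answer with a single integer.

Step 1: shift (. Stack=[(] ptr=1 lookahead=( remaining=[( id ) * id / num * ( num ) / id ) $]
Step 2: shift (. Stack=[( (] ptr=2 lookahead=id remaining=[id ) * id / num * ( num ) / id ) $]
Step 3: shift id. Stack=[( ( id] ptr=3 lookahead=) remaining=[) * id / num * ( num ) / id ) $]
Step 4: reduce F->id. Stack=[( ( F] ptr=3 lookahead=) remaining=[) * id / num * ( num ) / id ) $]
Step 5: reduce T->F. Stack=[( ( T] ptr=3 lookahead=) remaining=[) * id / num * ( num ) / id ) $]
Step 6: reduce E->T. Stack=[( ( E] ptr=3 lookahead=) remaining=[) * id / num * ( num ) / id ) $]
Step 7: shift ). Stack=[( ( E )] ptr=4 lookahead=* remaining=[* id / num * ( num ) / id ) $]
Step 8: reduce F->( E ). Stack=[( F] ptr=4 lookahead=* remaining=[* id / num * ( num ) / id ) $]
Step 9: reduce T->F. Stack=[( T] ptr=4 lookahead=* remaining=[* id / num * ( num ) / id ) $]
Step 10: shift *. Stack=[( T *] ptr=5 lookahead=id remaining=[id / num * ( num ) / id ) $]
Step 11: shift id. Stack=[( T * id] ptr=6 lookahead=/ remaining=[/ num * ( num ) / id ) $]
Step 12: reduce F->id. Stack=[( T * F] ptr=6 lookahead=/ remaining=[/ num * ( num ) / id ) $]
Step 13: reduce T->T * F. Stack=[( T] ptr=6 lookahead=/ remaining=[/ num * ( num ) / id ) $]
Step 14: shift /. Stack=[( T /] ptr=7 lookahead=num remaining=[num * ( num ) / id ) $]
Step 15: shift num. Stack=[( T / num] ptr=8 lookahead=* remaining=[* ( num ) / id ) $]
Step 16: reduce F->num. Stack=[( T / F] ptr=8 lookahead=* remaining=[* ( num ) / id ) $]
Step 17: reduce T->T / F. Stack=[( T] ptr=8 lookahead=* remaining=[* ( num ) / id ) $]
Step 18: shift *. Stack=[( T *] ptr=9 lookahead=( remaining=[( num ) / id ) $]
Step 19: shift (. Stack=[( T * (] ptr=10 lookahead=num remaining=[num ) / id ) $]
Step 20: shift num. Stack=[( T * ( num] ptr=11 lookahead=) remaining=[) / id ) $]
Step 21: reduce F->num. Stack=[( T * ( F] ptr=11 lookahead=) remaining=[) / id ) $]
Step 22: reduce T->F. Stack=[( T * ( T] ptr=11 lookahead=) remaining=[) / id ) $]
Step 23: reduce E->T. Stack=[( T * ( E] ptr=11 lookahead=) remaining=[) / id ) $]
Step 24: shift ). Stack=[( T * ( E )] ptr=12 lookahead=/ remaining=[/ id ) $]
Step 25: reduce F->( E ). Stack=[( T * F] ptr=12 lookahead=/ remaining=[/ id ) $]
Step 26: reduce T->T * F. Stack=[( T] ptr=12 lookahead=/ remaining=[/ id ) $]
Step 27: shift /. Stack=[( T /] ptr=13 lookahead=id remaining=[id ) $]
Step 28: shift id. Stack=[( T / id] ptr=14 lookahead=) remaining=[) $]
Step 29: reduce F->id. Stack=[( T / F] ptr=14 lookahead=) remaining=[) $]
Step 30: reduce T->T / F. Stack=[( T] ptr=14 lookahead=) remaining=[) $]
Step 31: reduce E->T. Stack=[( E] ptr=14 lookahead=) remaining=[) $]
Step 32: shift ). Stack=[( E )] ptr=15 lookahead=$ remaining=[$]
Step 33: reduce F->( E ). Stack=[F] ptr=15 lookahead=$ remaining=[$]
Step 34: reduce T->F. Stack=[T] ptr=15 lookahead=$ remaining=[$]
Step 35: reduce E->T. Stack=[E] ptr=15 lookahead=$ remaining=[$]
Step 36: accept. Stack=[E] ptr=15 lookahead=$ remaining=[$]

Answer: 4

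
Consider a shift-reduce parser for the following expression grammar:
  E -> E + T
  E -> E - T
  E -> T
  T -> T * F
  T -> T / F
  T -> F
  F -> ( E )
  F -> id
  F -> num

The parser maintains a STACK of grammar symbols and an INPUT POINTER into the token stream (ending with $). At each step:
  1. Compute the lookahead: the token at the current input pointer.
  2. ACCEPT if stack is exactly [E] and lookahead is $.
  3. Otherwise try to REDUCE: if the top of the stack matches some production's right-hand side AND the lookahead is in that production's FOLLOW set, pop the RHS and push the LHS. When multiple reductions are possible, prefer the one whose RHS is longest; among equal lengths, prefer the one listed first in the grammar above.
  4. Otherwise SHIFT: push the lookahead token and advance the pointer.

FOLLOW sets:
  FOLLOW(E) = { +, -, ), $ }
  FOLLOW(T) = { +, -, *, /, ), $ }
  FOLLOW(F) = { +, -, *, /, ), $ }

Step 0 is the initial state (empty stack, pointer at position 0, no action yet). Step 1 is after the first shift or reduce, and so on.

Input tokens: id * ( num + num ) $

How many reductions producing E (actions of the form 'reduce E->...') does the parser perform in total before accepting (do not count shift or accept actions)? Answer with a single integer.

Step 1: shift id. Stack=[id] ptr=1 lookahead=* remaining=[* ( num + num ) $]
Step 2: reduce F->id. Stack=[F] ptr=1 lookahead=* remaining=[* ( num + num ) $]
Step 3: reduce T->F. Stack=[T] ptr=1 lookahead=* remaining=[* ( num + num ) $]
Step 4: shift *. Stack=[T *] ptr=2 lookahead=( remaining=[( num + num ) $]
Step 5: shift (. Stack=[T * (] ptr=3 lookahead=num remaining=[num + num ) $]
Step 6: shift num. Stack=[T * ( num] ptr=4 lookahead=+ remaining=[+ num ) $]
Step 7: reduce F->num. Stack=[T * ( F] ptr=4 lookahead=+ remaining=[+ num ) $]
Step 8: reduce T->F. Stack=[T * ( T] ptr=4 lookahead=+ remaining=[+ num ) $]
Step 9: reduce E->T. Stack=[T * ( E] ptr=4 lookahead=+ remaining=[+ num ) $]
Step 10: shift +. Stack=[T * ( E +] ptr=5 lookahead=num remaining=[num ) $]
Step 11: shift num. Stack=[T * ( E + num] ptr=6 lookahead=) remaining=[) $]
Step 12: reduce F->num. Stack=[T * ( E + F] ptr=6 lookahead=) remaining=[) $]
Step 13: reduce T->F. Stack=[T * ( E + T] ptr=6 lookahead=) remaining=[) $]
Step 14: reduce E->E + T. Stack=[T * ( E] ptr=6 lookahead=) remaining=[) $]
Step 15: shift ). Stack=[T * ( E )] ptr=7 lookahead=$ remaining=[$]
Step 16: reduce F->( E ). Stack=[T * F] ptr=7 lookahead=$ remaining=[$]
Step 17: reduce T->T * F. Stack=[T] ptr=7 lookahead=$ remaining=[$]
Step 18: reduce E->T. Stack=[E] ptr=7 lookahead=$ remaining=[$]
Step 19: accept. Stack=[E] ptr=7 lookahead=$ remaining=[$]

Answer: 3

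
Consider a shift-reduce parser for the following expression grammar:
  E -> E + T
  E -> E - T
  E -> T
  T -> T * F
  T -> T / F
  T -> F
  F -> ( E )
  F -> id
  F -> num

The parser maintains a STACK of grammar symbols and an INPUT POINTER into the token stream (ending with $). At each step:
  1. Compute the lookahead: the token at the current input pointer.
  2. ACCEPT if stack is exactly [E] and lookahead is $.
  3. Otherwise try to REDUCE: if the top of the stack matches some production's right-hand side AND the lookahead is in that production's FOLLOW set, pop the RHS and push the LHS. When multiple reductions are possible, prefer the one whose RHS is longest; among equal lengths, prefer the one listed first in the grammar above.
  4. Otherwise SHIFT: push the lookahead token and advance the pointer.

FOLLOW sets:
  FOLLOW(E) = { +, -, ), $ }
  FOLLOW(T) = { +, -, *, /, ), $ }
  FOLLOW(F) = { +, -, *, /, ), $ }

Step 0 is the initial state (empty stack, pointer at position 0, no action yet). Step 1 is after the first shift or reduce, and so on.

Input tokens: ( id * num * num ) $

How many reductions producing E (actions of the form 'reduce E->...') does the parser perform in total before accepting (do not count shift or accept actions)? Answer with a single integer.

Answer: 2

Derivation:
Step 1: shift (. Stack=[(] ptr=1 lookahead=id remaining=[id * num * num ) $]
Step 2: shift id. Stack=[( id] ptr=2 lookahead=* remaining=[* num * num ) $]
Step 3: reduce F->id. Stack=[( F] ptr=2 lookahead=* remaining=[* num * num ) $]
Step 4: reduce T->F. Stack=[( T] ptr=2 lookahead=* remaining=[* num * num ) $]
Step 5: shift *. Stack=[( T *] ptr=3 lookahead=num remaining=[num * num ) $]
Step 6: shift num. Stack=[( T * num] ptr=4 lookahead=* remaining=[* num ) $]
Step 7: reduce F->num. Stack=[( T * F] ptr=4 lookahead=* remaining=[* num ) $]
Step 8: reduce T->T * F. Stack=[( T] ptr=4 lookahead=* remaining=[* num ) $]
Step 9: shift *. Stack=[( T *] ptr=5 lookahead=num remaining=[num ) $]
Step 10: shift num. Stack=[( T * num] ptr=6 lookahead=) remaining=[) $]
Step 11: reduce F->num. Stack=[( T * F] ptr=6 lookahead=) remaining=[) $]
Step 12: reduce T->T * F. Stack=[( T] ptr=6 lookahead=) remaining=[) $]
Step 13: reduce E->T. Stack=[( E] ptr=6 lookahead=) remaining=[) $]
Step 14: shift ). Stack=[( E )] ptr=7 lookahead=$ remaining=[$]
Step 15: reduce F->( E ). Stack=[F] ptr=7 lookahead=$ remaining=[$]
Step 16: reduce T->F. Stack=[T] ptr=7 lookahead=$ remaining=[$]
Step 17: reduce E->T. Stack=[E] ptr=7 lookahead=$ remaining=[$]
Step 18: accept. Stack=[E] ptr=7 lookahead=$ remaining=[$]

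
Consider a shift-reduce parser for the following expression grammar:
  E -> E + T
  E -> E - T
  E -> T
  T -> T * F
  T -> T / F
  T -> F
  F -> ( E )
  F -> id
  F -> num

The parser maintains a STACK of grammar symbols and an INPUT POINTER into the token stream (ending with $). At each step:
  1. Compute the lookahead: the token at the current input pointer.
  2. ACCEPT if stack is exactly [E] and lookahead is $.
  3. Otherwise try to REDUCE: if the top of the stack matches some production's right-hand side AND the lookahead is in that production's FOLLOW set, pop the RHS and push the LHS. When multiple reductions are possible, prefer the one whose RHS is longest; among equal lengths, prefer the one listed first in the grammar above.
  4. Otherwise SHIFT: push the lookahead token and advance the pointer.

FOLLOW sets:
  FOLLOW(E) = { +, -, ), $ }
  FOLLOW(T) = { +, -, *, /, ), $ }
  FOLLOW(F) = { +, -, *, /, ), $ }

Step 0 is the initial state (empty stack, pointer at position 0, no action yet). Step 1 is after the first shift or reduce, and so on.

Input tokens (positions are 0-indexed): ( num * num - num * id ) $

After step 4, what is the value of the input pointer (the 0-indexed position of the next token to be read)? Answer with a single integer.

Answer: 2

Derivation:
Step 1: shift (. Stack=[(] ptr=1 lookahead=num remaining=[num * num - num * id ) $]
Step 2: shift num. Stack=[( num] ptr=2 lookahead=* remaining=[* num - num * id ) $]
Step 3: reduce F->num. Stack=[( F] ptr=2 lookahead=* remaining=[* num - num * id ) $]
Step 4: reduce T->F. Stack=[( T] ptr=2 lookahead=* remaining=[* num - num * id ) $]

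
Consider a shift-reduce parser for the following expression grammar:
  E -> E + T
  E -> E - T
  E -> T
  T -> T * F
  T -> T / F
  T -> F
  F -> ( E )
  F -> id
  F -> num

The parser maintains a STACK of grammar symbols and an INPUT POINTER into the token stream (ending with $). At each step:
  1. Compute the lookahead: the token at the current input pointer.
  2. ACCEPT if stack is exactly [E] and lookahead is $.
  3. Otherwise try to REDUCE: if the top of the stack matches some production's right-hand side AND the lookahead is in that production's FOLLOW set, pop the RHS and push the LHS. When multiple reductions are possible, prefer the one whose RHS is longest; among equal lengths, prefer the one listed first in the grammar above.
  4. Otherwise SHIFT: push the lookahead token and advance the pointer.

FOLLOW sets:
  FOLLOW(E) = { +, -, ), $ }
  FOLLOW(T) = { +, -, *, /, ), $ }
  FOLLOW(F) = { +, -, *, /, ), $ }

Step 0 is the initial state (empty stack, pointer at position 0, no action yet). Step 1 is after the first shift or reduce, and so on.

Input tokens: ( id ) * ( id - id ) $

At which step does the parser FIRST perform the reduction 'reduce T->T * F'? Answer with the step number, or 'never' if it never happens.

Step 1: shift (. Stack=[(] ptr=1 lookahead=id remaining=[id ) * ( id - id ) $]
Step 2: shift id. Stack=[( id] ptr=2 lookahead=) remaining=[) * ( id - id ) $]
Step 3: reduce F->id. Stack=[( F] ptr=2 lookahead=) remaining=[) * ( id - id ) $]
Step 4: reduce T->F. Stack=[( T] ptr=2 lookahead=) remaining=[) * ( id - id ) $]
Step 5: reduce E->T. Stack=[( E] ptr=2 lookahead=) remaining=[) * ( id - id ) $]
Step 6: shift ). Stack=[( E )] ptr=3 lookahead=* remaining=[* ( id - id ) $]
Step 7: reduce F->( E ). Stack=[F] ptr=3 lookahead=* remaining=[* ( id - id ) $]
Step 8: reduce T->F. Stack=[T] ptr=3 lookahead=* remaining=[* ( id - id ) $]
Step 9: shift *. Stack=[T *] ptr=4 lookahead=( remaining=[( id - id ) $]
Step 10: shift (. Stack=[T * (] ptr=5 lookahead=id remaining=[id - id ) $]
Step 11: shift id. Stack=[T * ( id] ptr=6 lookahead=- remaining=[- id ) $]
Step 12: reduce F->id. Stack=[T * ( F] ptr=6 lookahead=- remaining=[- id ) $]
Step 13: reduce T->F. Stack=[T * ( T] ptr=6 lookahead=- remaining=[- id ) $]
Step 14: reduce E->T. Stack=[T * ( E] ptr=6 lookahead=- remaining=[- id ) $]
Step 15: shift -. Stack=[T * ( E -] ptr=7 lookahead=id remaining=[id ) $]
Step 16: shift id. Stack=[T * ( E - id] ptr=8 lookahead=) remaining=[) $]
Step 17: reduce F->id. Stack=[T * ( E - F] ptr=8 lookahead=) remaining=[) $]
Step 18: reduce T->F. Stack=[T * ( E - T] ptr=8 lookahead=) remaining=[) $]
Step 19: reduce E->E - T. Stack=[T * ( E] ptr=8 lookahead=) remaining=[) $]
Step 20: shift ). Stack=[T * ( E )] ptr=9 lookahead=$ remaining=[$]
Step 21: reduce F->( E ). Stack=[T * F] ptr=9 lookahead=$ remaining=[$]
Step 22: reduce T->T * F. Stack=[T] ptr=9 lookahead=$ remaining=[$]

Answer: 22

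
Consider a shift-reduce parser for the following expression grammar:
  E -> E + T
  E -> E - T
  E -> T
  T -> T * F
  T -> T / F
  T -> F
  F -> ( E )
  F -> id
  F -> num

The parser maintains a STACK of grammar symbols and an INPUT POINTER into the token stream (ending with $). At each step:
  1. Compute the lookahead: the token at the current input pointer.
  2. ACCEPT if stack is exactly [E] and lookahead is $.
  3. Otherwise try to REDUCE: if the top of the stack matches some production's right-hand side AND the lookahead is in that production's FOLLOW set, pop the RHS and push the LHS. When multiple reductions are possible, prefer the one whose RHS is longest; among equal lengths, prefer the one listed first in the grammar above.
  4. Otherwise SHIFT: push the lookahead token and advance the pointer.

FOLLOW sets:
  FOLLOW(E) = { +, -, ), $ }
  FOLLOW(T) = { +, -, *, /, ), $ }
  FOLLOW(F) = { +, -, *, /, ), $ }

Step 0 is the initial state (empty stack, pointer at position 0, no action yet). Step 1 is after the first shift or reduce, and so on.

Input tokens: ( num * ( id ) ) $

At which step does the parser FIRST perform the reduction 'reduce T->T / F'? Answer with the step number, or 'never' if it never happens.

Step 1: shift (. Stack=[(] ptr=1 lookahead=num remaining=[num * ( id ) ) $]
Step 2: shift num. Stack=[( num] ptr=2 lookahead=* remaining=[* ( id ) ) $]
Step 3: reduce F->num. Stack=[( F] ptr=2 lookahead=* remaining=[* ( id ) ) $]
Step 4: reduce T->F. Stack=[( T] ptr=2 lookahead=* remaining=[* ( id ) ) $]
Step 5: shift *. Stack=[( T *] ptr=3 lookahead=( remaining=[( id ) ) $]
Step 6: shift (. Stack=[( T * (] ptr=4 lookahead=id remaining=[id ) ) $]
Step 7: shift id. Stack=[( T * ( id] ptr=5 lookahead=) remaining=[) ) $]
Step 8: reduce F->id. Stack=[( T * ( F] ptr=5 lookahead=) remaining=[) ) $]
Step 9: reduce T->F. Stack=[( T * ( T] ptr=5 lookahead=) remaining=[) ) $]
Step 10: reduce E->T. Stack=[( T * ( E] ptr=5 lookahead=) remaining=[) ) $]
Step 11: shift ). Stack=[( T * ( E )] ptr=6 lookahead=) remaining=[) $]
Step 12: reduce F->( E ). Stack=[( T * F] ptr=6 lookahead=) remaining=[) $]
Step 13: reduce T->T * F. Stack=[( T] ptr=6 lookahead=) remaining=[) $]
Step 14: reduce E->T. Stack=[( E] ptr=6 lookahead=) remaining=[) $]
Step 15: shift ). Stack=[( E )] ptr=7 lookahead=$ remaining=[$]
Step 16: reduce F->( E ). Stack=[F] ptr=7 lookahead=$ remaining=[$]
Step 17: reduce T->F. Stack=[T] ptr=7 lookahead=$ remaining=[$]
Step 18: reduce E->T. Stack=[E] ptr=7 lookahead=$ remaining=[$]
Step 19: accept. Stack=[E] ptr=7 lookahead=$ remaining=[$]

Answer: never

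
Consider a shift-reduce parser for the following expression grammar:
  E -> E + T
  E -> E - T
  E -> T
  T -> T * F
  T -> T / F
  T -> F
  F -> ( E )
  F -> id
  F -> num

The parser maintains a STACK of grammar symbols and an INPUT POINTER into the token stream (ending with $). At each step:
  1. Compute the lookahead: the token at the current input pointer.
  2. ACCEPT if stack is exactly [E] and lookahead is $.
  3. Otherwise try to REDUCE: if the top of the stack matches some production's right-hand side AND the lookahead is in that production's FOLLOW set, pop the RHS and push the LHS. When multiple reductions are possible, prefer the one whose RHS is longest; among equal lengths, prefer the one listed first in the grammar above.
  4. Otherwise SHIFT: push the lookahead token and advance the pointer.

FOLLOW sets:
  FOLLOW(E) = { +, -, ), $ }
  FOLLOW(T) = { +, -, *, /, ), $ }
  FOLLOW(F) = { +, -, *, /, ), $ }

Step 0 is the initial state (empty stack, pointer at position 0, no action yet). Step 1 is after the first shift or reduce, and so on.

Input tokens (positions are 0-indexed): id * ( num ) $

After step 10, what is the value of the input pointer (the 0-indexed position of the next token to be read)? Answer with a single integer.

Step 1: shift id. Stack=[id] ptr=1 lookahead=* remaining=[* ( num ) $]
Step 2: reduce F->id. Stack=[F] ptr=1 lookahead=* remaining=[* ( num ) $]
Step 3: reduce T->F. Stack=[T] ptr=1 lookahead=* remaining=[* ( num ) $]
Step 4: shift *. Stack=[T *] ptr=2 lookahead=( remaining=[( num ) $]
Step 5: shift (. Stack=[T * (] ptr=3 lookahead=num remaining=[num ) $]
Step 6: shift num. Stack=[T * ( num] ptr=4 lookahead=) remaining=[) $]
Step 7: reduce F->num. Stack=[T * ( F] ptr=4 lookahead=) remaining=[) $]
Step 8: reduce T->F. Stack=[T * ( T] ptr=4 lookahead=) remaining=[) $]
Step 9: reduce E->T. Stack=[T * ( E] ptr=4 lookahead=) remaining=[) $]
Step 10: shift ). Stack=[T * ( E )] ptr=5 lookahead=$ remaining=[$]

Answer: 5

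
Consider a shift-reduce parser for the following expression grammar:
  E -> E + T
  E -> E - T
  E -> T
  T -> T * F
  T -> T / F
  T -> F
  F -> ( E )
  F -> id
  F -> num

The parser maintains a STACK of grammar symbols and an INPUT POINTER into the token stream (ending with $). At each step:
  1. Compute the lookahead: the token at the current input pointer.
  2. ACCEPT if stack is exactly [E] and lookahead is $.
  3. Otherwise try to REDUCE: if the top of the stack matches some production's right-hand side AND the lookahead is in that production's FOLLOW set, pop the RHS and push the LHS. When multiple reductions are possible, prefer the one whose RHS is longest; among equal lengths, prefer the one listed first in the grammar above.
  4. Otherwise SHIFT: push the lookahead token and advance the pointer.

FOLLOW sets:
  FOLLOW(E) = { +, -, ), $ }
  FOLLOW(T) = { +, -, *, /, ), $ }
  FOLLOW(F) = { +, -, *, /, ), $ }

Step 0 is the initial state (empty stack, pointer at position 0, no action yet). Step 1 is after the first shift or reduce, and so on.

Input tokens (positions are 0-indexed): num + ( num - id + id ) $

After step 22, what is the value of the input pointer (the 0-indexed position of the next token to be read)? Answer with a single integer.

Step 1: shift num. Stack=[num] ptr=1 lookahead=+ remaining=[+ ( num - id + id ) $]
Step 2: reduce F->num. Stack=[F] ptr=1 lookahead=+ remaining=[+ ( num - id + id ) $]
Step 3: reduce T->F. Stack=[T] ptr=1 lookahead=+ remaining=[+ ( num - id + id ) $]
Step 4: reduce E->T. Stack=[E] ptr=1 lookahead=+ remaining=[+ ( num - id + id ) $]
Step 5: shift +. Stack=[E +] ptr=2 lookahead=( remaining=[( num - id + id ) $]
Step 6: shift (. Stack=[E + (] ptr=3 lookahead=num remaining=[num - id + id ) $]
Step 7: shift num. Stack=[E + ( num] ptr=4 lookahead=- remaining=[- id + id ) $]
Step 8: reduce F->num. Stack=[E + ( F] ptr=4 lookahead=- remaining=[- id + id ) $]
Step 9: reduce T->F. Stack=[E + ( T] ptr=4 lookahead=- remaining=[- id + id ) $]
Step 10: reduce E->T. Stack=[E + ( E] ptr=4 lookahead=- remaining=[- id + id ) $]
Step 11: shift -. Stack=[E + ( E -] ptr=5 lookahead=id remaining=[id + id ) $]
Step 12: shift id. Stack=[E + ( E - id] ptr=6 lookahead=+ remaining=[+ id ) $]
Step 13: reduce F->id. Stack=[E + ( E - F] ptr=6 lookahead=+ remaining=[+ id ) $]
Step 14: reduce T->F. Stack=[E + ( E - T] ptr=6 lookahead=+ remaining=[+ id ) $]
Step 15: reduce E->E - T. Stack=[E + ( E] ptr=6 lookahead=+ remaining=[+ id ) $]
Step 16: shift +. Stack=[E + ( E +] ptr=7 lookahead=id remaining=[id ) $]
Step 17: shift id. Stack=[E + ( E + id] ptr=8 lookahead=) remaining=[) $]
Step 18: reduce F->id. Stack=[E + ( E + F] ptr=8 lookahead=) remaining=[) $]
Step 19: reduce T->F. Stack=[E + ( E + T] ptr=8 lookahead=) remaining=[) $]
Step 20: reduce E->E + T. Stack=[E + ( E] ptr=8 lookahead=) remaining=[) $]
Step 21: shift ). Stack=[E + ( E )] ptr=9 lookahead=$ remaining=[$]
Step 22: reduce F->( E ). Stack=[E + F] ptr=9 lookahead=$ remaining=[$]

Answer: 9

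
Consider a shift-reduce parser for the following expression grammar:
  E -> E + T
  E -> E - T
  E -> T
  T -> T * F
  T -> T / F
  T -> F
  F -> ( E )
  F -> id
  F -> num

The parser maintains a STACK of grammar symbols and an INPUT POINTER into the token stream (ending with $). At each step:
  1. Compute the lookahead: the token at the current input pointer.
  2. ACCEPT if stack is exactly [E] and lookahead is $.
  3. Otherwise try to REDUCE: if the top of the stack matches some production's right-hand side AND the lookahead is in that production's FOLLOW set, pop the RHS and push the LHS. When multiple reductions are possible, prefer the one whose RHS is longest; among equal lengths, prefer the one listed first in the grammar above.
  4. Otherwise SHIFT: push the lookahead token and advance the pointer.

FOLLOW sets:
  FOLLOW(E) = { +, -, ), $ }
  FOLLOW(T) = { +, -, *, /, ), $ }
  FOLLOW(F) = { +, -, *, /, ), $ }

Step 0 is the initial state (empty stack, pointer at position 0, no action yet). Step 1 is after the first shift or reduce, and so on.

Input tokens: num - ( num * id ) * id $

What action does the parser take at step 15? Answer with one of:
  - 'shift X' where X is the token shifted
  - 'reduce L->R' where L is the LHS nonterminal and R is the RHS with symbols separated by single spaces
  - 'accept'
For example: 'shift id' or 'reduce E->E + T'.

Step 1: shift num. Stack=[num] ptr=1 lookahead=- remaining=[- ( num * id ) * id $]
Step 2: reduce F->num. Stack=[F] ptr=1 lookahead=- remaining=[- ( num * id ) * id $]
Step 3: reduce T->F. Stack=[T] ptr=1 lookahead=- remaining=[- ( num * id ) * id $]
Step 4: reduce E->T. Stack=[E] ptr=1 lookahead=- remaining=[- ( num * id ) * id $]
Step 5: shift -. Stack=[E -] ptr=2 lookahead=( remaining=[( num * id ) * id $]
Step 6: shift (. Stack=[E - (] ptr=3 lookahead=num remaining=[num * id ) * id $]
Step 7: shift num. Stack=[E - ( num] ptr=4 lookahead=* remaining=[* id ) * id $]
Step 8: reduce F->num. Stack=[E - ( F] ptr=4 lookahead=* remaining=[* id ) * id $]
Step 9: reduce T->F. Stack=[E - ( T] ptr=4 lookahead=* remaining=[* id ) * id $]
Step 10: shift *. Stack=[E - ( T *] ptr=5 lookahead=id remaining=[id ) * id $]
Step 11: shift id. Stack=[E - ( T * id] ptr=6 lookahead=) remaining=[) * id $]
Step 12: reduce F->id. Stack=[E - ( T * F] ptr=6 lookahead=) remaining=[) * id $]
Step 13: reduce T->T * F. Stack=[E - ( T] ptr=6 lookahead=) remaining=[) * id $]
Step 14: reduce E->T. Stack=[E - ( E] ptr=6 lookahead=) remaining=[) * id $]
Step 15: shift ). Stack=[E - ( E )] ptr=7 lookahead=* remaining=[* id $]

Answer: shift )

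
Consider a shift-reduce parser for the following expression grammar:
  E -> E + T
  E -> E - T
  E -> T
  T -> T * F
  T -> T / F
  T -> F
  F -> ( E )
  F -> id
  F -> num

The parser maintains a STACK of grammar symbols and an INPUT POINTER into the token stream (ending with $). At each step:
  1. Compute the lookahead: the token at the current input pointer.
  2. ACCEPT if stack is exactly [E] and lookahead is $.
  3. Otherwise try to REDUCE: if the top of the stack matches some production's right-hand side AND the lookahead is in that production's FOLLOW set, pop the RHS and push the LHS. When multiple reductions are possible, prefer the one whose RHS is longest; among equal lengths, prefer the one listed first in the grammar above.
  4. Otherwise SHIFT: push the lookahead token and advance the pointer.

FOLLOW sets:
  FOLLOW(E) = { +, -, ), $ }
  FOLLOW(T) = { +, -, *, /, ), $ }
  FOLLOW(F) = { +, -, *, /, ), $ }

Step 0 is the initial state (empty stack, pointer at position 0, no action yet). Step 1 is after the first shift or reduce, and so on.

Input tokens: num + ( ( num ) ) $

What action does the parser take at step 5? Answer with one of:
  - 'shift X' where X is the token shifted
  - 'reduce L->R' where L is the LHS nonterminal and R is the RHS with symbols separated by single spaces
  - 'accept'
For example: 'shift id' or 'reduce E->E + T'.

Step 1: shift num. Stack=[num] ptr=1 lookahead=+ remaining=[+ ( ( num ) ) $]
Step 2: reduce F->num. Stack=[F] ptr=1 lookahead=+ remaining=[+ ( ( num ) ) $]
Step 3: reduce T->F. Stack=[T] ptr=1 lookahead=+ remaining=[+ ( ( num ) ) $]
Step 4: reduce E->T. Stack=[E] ptr=1 lookahead=+ remaining=[+ ( ( num ) ) $]
Step 5: shift +. Stack=[E +] ptr=2 lookahead=( remaining=[( ( num ) ) $]

Answer: shift +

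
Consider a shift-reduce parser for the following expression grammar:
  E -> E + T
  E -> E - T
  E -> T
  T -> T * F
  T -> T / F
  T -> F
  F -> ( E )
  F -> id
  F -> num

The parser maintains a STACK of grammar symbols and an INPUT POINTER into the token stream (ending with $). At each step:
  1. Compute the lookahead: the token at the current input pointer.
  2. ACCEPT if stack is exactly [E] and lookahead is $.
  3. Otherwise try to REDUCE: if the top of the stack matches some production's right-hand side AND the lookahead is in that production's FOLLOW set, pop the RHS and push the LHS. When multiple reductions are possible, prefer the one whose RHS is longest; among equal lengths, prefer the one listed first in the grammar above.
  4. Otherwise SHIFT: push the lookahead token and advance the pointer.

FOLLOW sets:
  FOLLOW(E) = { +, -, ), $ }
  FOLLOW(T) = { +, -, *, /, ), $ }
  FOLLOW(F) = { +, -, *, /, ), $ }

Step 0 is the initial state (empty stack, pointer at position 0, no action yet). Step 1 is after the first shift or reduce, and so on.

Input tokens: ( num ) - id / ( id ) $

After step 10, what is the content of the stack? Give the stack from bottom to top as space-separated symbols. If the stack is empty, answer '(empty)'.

Step 1: shift (. Stack=[(] ptr=1 lookahead=num remaining=[num ) - id / ( id ) $]
Step 2: shift num. Stack=[( num] ptr=2 lookahead=) remaining=[) - id / ( id ) $]
Step 3: reduce F->num. Stack=[( F] ptr=2 lookahead=) remaining=[) - id / ( id ) $]
Step 4: reduce T->F. Stack=[( T] ptr=2 lookahead=) remaining=[) - id / ( id ) $]
Step 5: reduce E->T. Stack=[( E] ptr=2 lookahead=) remaining=[) - id / ( id ) $]
Step 6: shift ). Stack=[( E )] ptr=3 lookahead=- remaining=[- id / ( id ) $]
Step 7: reduce F->( E ). Stack=[F] ptr=3 lookahead=- remaining=[- id / ( id ) $]
Step 8: reduce T->F. Stack=[T] ptr=3 lookahead=- remaining=[- id / ( id ) $]
Step 9: reduce E->T. Stack=[E] ptr=3 lookahead=- remaining=[- id / ( id ) $]
Step 10: shift -. Stack=[E -] ptr=4 lookahead=id remaining=[id / ( id ) $]

Answer: E -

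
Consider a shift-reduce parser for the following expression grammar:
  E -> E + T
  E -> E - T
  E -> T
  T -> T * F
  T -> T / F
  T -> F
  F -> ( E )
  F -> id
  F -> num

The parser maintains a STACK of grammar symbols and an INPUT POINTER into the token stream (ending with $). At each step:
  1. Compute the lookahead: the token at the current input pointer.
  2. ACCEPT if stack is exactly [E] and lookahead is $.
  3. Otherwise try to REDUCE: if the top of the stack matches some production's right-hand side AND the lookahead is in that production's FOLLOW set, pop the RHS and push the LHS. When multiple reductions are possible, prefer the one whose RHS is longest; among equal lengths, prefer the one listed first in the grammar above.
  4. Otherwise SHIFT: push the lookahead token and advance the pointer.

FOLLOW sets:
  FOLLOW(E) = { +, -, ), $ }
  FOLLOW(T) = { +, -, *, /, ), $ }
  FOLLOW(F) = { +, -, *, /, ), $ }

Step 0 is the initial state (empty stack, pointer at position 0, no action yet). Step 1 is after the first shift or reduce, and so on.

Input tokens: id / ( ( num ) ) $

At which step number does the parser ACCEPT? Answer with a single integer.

Answer: 19

Derivation:
Step 1: shift id. Stack=[id] ptr=1 lookahead=/ remaining=[/ ( ( num ) ) $]
Step 2: reduce F->id. Stack=[F] ptr=1 lookahead=/ remaining=[/ ( ( num ) ) $]
Step 3: reduce T->F. Stack=[T] ptr=1 lookahead=/ remaining=[/ ( ( num ) ) $]
Step 4: shift /. Stack=[T /] ptr=2 lookahead=( remaining=[( ( num ) ) $]
Step 5: shift (. Stack=[T / (] ptr=3 lookahead=( remaining=[( num ) ) $]
Step 6: shift (. Stack=[T / ( (] ptr=4 lookahead=num remaining=[num ) ) $]
Step 7: shift num. Stack=[T / ( ( num] ptr=5 lookahead=) remaining=[) ) $]
Step 8: reduce F->num. Stack=[T / ( ( F] ptr=5 lookahead=) remaining=[) ) $]
Step 9: reduce T->F. Stack=[T / ( ( T] ptr=5 lookahead=) remaining=[) ) $]
Step 10: reduce E->T. Stack=[T / ( ( E] ptr=5 lookahead=) remaining=[) ) $]
Step 11: shift ). Stack=[T / ( ( E )] ptr=6 lookahead=) remaining=[) $]
Step 12: reduce F->( E ). Stack=[T / ( F] ptr=6 lookahead=) remaining=[) $]
Step 13: reduce T->F. Stack=[T / ( T] ptr=6 lookahead=) remaining=[) $]
Step 14: reduce E->T. Stack=[T / ( E] ptr=6 lookahead=) remaining=[) $]
Step 15: shift ). Stack=[T / ( E )] ptr=7 lookahead=$ remaining=[$]
Step 16: reduce F->( E ). Stack=[T / F] ptr=7 lookahead=$ remaining=[$]
Step 17: reduce T->T / F. Stack=[T] ptr=7 lookahead=$ remaining=[$]
Step 18: reduce E->T. Stack=[E] ptr=7 lookahead=$ remaining=[$]
Step 19: accept. Stack=[E] ptr=7 lookahead=$ remaining=[$]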